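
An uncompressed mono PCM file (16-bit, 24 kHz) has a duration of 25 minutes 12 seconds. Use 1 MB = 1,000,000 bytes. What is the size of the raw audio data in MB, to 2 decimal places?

Duration = 25 minutes 12 seconds = 1,512 s.
Bytes = 24,000 samples/s × 1,512 s × 2 bytes/sample × 1 ch = 72,576,000 bytes.
72,576,000 / 1,000,000 = 72.58 MB.

72.58 MB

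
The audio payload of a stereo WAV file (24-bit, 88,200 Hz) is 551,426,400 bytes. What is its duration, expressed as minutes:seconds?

Byte rate = 88,200 × 3 × 2 = 529,200 bytes/s.
Duration = 551,426,400 / 529,200 = 1,042 s.
1,042 s = 17:22.

17:22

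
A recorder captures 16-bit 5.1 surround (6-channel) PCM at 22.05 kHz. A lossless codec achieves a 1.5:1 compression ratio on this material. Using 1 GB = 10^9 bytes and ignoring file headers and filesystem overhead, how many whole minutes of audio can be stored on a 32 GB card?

Uncompressed byte rate = 22,050 × 2 × 6 = 264,600 bytes/s.
After 1.5:1 compression, effective rate ≈ 176400 bytes/s.
Capacity = 32 × 1,000,000,000 = 32,000,000,000 bytes.
32,000,000,000 / effective rate ≈ 181405.9 s → 3,023 minutes.

3,023 minutes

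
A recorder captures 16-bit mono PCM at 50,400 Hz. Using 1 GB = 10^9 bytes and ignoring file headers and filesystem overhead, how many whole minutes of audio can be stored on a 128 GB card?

21,164 minutes

Uncompressed byte rate = 50,400 × 2 × 1 = 100,800 bytes/s.
Capacity = 128 × 1,000,000,000 = 128,000,000,000 bytes.
128,000,000,000 / 100,800 ≈ 1269841.27 s → 21,164 minutes.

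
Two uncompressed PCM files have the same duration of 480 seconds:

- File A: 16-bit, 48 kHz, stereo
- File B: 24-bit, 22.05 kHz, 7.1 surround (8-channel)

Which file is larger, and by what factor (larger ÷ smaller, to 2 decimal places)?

File A: 48,000 × 2 × 2 = 192,000 bytes/s.
File B: 22,050 × 3 × 8 = 529,200 bytes/s.
File B is larger; ratio = 254,016,000 / 92,160,000 = 2.76.

File B, by a factor of 2.76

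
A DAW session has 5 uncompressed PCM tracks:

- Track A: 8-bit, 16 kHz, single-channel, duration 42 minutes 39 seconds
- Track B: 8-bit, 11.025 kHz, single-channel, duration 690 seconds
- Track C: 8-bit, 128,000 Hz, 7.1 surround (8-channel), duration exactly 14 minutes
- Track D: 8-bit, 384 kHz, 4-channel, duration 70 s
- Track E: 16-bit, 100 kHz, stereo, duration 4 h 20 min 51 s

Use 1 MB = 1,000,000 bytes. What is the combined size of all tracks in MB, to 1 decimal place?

7276.6 MB

Track A: 42 minutes 39 seconds = 2,559 s; 16,000 × 2,559 × 1 × 1 = 40,944,000 bytes.
Track B: 11,025 × 690 × 1 × 1 = 7,607,250 bytes.
Track C: exactly 14 minutes = 840 s; 128,000 × 840 × 1 × 8 = 860,160,000 bytes.
Track D: 384,000 × 70 × 1 × 4 = 107,520,000 bytes.
Track E: 4 h 20 min 51 s = 15,651 s; 100,000 × 15,651 × 2 × 2 = 6,260,400,000 bytes.
Total = 7,276,631,250 bytes = 7276.6 MB.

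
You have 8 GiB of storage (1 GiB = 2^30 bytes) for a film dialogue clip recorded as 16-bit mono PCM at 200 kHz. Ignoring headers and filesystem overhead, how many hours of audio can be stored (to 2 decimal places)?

5.97 hours

Uncompressed byte rate = 200,000 × 2 × 1 = 400,000 bytes/s.
Capacity = 8 × 1,073,741,824 = 8,589,934,592 bytes.
8,589,934,592 / 400,000 ≈ 21474.84 s → 5.97 hours.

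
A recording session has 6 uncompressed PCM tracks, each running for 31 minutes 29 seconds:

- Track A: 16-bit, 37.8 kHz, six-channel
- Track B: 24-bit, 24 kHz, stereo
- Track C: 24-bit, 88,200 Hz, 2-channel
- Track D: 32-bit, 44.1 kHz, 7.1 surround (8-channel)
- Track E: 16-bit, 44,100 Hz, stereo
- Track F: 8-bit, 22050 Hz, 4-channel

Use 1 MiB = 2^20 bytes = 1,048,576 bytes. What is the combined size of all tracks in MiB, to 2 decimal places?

5048.86 MiB

31 minutes 29 seconds = 1,889 s.
Track A: 37,800 × 1,889 × 2 × 6 = 856,850,400 bytes.
Track B: 24,000 × 1,889 × 3 × 2 = 272,016,000 bytes.
Track C: 88,200 × 1,889 × 3 × 2 = 999,658,800 bytes.
Track D: 44,100 × 1,889 × 4 × 8 = 2,665,756,800 bytes.
Track E: 44,100 × 1,889 × 2 × 2 = 333,219,600 bytes.
Track F: 22,050 × 1,889 × 1 × 4 = 166,609,800 bytes.
Total = 5,294,111,400 bytes = 5048.86 MiB.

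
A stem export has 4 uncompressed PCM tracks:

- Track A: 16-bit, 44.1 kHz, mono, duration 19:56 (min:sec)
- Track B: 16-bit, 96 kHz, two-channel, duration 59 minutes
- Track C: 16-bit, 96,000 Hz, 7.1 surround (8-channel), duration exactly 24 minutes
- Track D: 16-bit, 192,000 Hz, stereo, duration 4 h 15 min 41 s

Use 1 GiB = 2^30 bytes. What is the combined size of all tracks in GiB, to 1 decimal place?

Track A: 19:56 (min:sec) = 1,196 s; 44,100 × 1,196 × 2 × 1 = 105,487,200 bytes.
Track B: 59 minutes = 3,540 s; 96,000 × 3,540 × 2 × 2 = 1,359,360,000 bytes.
Track C: exactly 24 minutes = 1,440 s; 96,000 × 1,440 × 2 × 8 = 2,211,840,000 bytes.
Track D: 4 h 15 min 41 s = 15,341 s; 192,000 × 15,341 × 2 × 2 = 11,781,888,000 bytes.
Total = 15,458,575,200 bytes = 14.4 GiB.

14.4 GiB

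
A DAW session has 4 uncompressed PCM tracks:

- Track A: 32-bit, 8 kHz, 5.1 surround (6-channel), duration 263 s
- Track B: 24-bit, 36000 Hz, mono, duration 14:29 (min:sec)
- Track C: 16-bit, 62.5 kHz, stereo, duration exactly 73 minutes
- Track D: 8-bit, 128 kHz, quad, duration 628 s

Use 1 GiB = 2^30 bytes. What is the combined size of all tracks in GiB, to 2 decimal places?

Track A: 8,000 × 263 × 4 × 6 = 50,496,000 bytes.
Track B: 14:29 (min:sec) = 869 s; 36,000 × 869 × 3 × 1 = 93,852,000 bytes.
Track C: exactly 73 minutes = 4,380 s; 62,500 × 4,380 × 2 × 2 = 1,095,000,000 bytes.
Track D: 128,000 × 628 × 1 × 4 = 321,536,000 bytes.
Total = 1,560,884,000 bytes = 1.45 GiB.

1.45 GiB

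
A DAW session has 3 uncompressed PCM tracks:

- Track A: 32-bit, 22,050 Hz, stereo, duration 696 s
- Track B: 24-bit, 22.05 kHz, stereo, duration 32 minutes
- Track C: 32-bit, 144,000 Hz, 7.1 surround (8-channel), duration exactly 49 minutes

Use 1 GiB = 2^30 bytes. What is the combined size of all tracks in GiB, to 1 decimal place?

Track A: 22,050 × 696 × 4 × 2 = 122,774,400 bytes.
Track B: 32 minutes = 1,920 s; 22,050 × 1,920 × 3 × 2 = 254,016,000 bytes.
Track C: exactly 49 minutes = 2,940 s; 144,000 × 2,940 × 4 × 8 = 13,547,520,000 bytes.
Total = 13,924,310,400 bytes = 13.0 GiB.

13.0 GiB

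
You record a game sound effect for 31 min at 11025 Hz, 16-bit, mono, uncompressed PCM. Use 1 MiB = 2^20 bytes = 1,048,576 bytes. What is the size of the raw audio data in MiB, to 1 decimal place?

Duration = 31 min = 1,860 s.
Bytes = 11,025 samples/s × 1,860 s × 2 bytes/sample × 1 ch = 41,013,000 bytes.
41,013,000 / 1,048,576 = 39.1 MiB.

39.1 MiB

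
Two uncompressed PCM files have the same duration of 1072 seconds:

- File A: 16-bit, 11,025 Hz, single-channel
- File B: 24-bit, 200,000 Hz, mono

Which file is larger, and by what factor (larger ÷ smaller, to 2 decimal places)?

File A: 11,025 × 2 × 1 = 22,050 bytes/s.
File B: 200,000 × 3 × 1 = 600,000 bytes/s.
File B is larger; ratio = 643,200,000 / 23,637,600 = 27.21.

File B, by a factor of 27.21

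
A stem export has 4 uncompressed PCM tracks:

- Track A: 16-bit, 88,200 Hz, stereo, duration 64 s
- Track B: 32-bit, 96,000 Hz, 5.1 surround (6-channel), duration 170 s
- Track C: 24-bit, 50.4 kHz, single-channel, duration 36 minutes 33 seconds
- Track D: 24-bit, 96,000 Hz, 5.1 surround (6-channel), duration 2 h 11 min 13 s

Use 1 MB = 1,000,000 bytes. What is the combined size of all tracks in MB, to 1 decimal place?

14350.4 MB

Track A: 88,200 × 64 × 2 × 2 = 22,579,200 bytes.
Track B: 96,000 × 170 × 4 × 6 = 391,680,000 bytes.
Track C: 36 minutes 33 seconds = 2,193 s; 50,400 × 2,193 × 3 × 1 = 331,581,600 bytes.
Track D: 2 h 11 min 13 s = 7,873 s; 96,000 × 7,873 × 3 × 6 = 13,604,544,000 bytes.
Total = 14,350,384,800 bytes = 14350.4 MB.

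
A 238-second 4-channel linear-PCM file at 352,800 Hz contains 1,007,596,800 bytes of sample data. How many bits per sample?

Bytes per sample = 1,007,596,800 / (352,800 × 238 × 4) = 1,007,596,800 / 335,865,600 = 3.
Bit depth = 3 × 8 = 24 bits.

24 bits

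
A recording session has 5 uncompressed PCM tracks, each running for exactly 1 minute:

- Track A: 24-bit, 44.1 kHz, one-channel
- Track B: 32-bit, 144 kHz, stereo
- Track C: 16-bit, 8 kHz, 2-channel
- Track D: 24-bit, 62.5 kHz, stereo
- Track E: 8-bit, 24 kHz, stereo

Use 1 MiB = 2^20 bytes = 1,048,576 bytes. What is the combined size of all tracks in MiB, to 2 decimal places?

exactly 1 minute = 60 s.
Track A: 44,100 × 60 × 3 × 1 = 7,938,000 bytes.
Track B: 144,000 × 60 × 4 × 2 = 69,120,000 bytes.
Track C: 8,000 × 60 × 2 × 2 = 1,920,000 bytes.
Track D: 62,500 × 60 × 3 × 2 = 22,500,000 bytes.
Track E: 24,000 × 60 × 1 × 2 = 2,880,000 bytes.
Total = 104,358,000 bytes = 99.52 MiB.

99.52 MiB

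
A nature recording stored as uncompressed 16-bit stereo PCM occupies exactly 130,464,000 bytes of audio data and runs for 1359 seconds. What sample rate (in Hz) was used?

24,000 Hz

Bytes = sample_rate × seconds × bytes_per_sample × channels.
sample_rate = 130,464,000 / (1,359 × 2 × 2) = 130,464,000 / 5,436 = 24,000 Hz.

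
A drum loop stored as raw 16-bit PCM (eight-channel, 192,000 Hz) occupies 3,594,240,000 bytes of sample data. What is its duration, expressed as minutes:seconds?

Byte rate = 192,000 × 2 × 8 = 3,072,000 bytes/s.
Duration = 3,594,240,000 / 3,072,000 = 1,170 s.
1,170 s = 19:30.

19:30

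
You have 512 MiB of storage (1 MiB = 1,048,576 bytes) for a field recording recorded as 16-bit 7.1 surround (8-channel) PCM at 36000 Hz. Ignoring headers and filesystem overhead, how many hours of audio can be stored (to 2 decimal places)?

0.26 hours

Uncompressed byte rate = 36,000 × 2 × 8 = 576,000 bytes/s.
Capacity = 512 × 1,048,576 = 536,870,912 bytes.
536,870,912 / 576,000 ≈ 932.07 s → 0.26 hours.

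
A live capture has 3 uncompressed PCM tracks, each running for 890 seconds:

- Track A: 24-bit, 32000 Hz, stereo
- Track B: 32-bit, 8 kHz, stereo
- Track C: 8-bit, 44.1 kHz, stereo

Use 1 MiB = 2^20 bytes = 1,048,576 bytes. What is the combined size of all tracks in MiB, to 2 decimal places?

292.15 MiB

Track A: 32,000 × 890 × 3 × 2 = 170,880,000 bytes.
Track B: 8,000 × 890 × 4 × 2 = 56,960,000 bytes.
Track C: 44,100 × 890 × 1 × 2 = 78,498,000 bytes.
Total = 306,338,000 bytes = 292.15 MiB.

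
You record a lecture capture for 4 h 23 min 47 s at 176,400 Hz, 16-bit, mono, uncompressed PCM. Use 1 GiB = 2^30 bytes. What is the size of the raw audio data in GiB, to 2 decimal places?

Duration = 4 h 23 min 47 s = 15,827 s.
Bytes = 176,400 samples/s × 15,827 s × 2 bytes/sample × 1 ch = 5,583,765,600 bytes.
5,583,765,600 / 1,073,741,824 = 5.20 GiB.

5.20 GiB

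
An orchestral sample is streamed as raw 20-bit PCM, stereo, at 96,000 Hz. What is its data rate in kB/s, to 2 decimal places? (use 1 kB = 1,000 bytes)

480.00 kB/s

Bit rate = 96,000 × 20 × 2 = 3,840,000 bits/s.
3,840,000 / 8 = 480,000 B/s = 480.00 kB/s.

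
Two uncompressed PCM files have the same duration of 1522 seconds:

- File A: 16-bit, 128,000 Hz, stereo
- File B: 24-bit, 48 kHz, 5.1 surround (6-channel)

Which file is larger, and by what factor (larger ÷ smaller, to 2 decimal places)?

File B, by a factor of 1.69

File A: 128,000 × 2 × 2 = 512,000 bytes/s.
File B: 48,000 × 3 × 6 = 864,000 bytes/s.
File B is larger; ratio = 1,315,008,000 / 779,264,000 = 1.69.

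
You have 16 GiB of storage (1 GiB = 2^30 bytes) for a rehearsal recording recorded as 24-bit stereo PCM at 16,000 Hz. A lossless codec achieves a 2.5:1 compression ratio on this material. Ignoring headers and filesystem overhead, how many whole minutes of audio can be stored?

Uncompressed byte rate = 16,000 × 3 × 2 = 96,000 bytes/s.
After 2.5:1 compression, effective rate ≈ 38400 bytes/s.
Capacity = 16 × 1,073,741,824 = 17,179,869,184 bytes.
17,179,869,184 / effective rate ≈ 447392.43 s → 7,456 minutes.

7,456 minutes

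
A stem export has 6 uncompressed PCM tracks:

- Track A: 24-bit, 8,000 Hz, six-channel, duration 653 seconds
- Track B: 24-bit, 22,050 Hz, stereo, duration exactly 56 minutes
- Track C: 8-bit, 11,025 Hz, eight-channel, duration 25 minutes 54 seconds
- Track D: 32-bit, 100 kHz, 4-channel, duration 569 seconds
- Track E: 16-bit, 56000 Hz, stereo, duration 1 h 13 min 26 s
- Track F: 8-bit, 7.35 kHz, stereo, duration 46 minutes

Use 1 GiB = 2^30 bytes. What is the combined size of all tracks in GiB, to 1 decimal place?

Track A: 8,000 × 653 × 3 × 6 = 94,032,000 bytes.
Track B: exactly 56 minutes = 3,360 s; 22,050 × 3,360 × 3 × 2 = 444,528,000 bytes.
Track C: 25 minutes 54 seconds = 1,554 s; 11,025 × 1,554 × 1 × 8 = 137,062,800 bytes.
Track D: 100,000 × 569 × 4 × 4 = 910,400,000 bytes.
Track E: 1 h 13 min 26 s = 4,406 s; 56,000 × 4,406 × 2 × 2 = 986,944,000 bytes.
Track F: 46 minutes = 2,760 s; 7,350 × 2,760 × 1 × 2 = 40,572,000 bytes.
Total = 2,613,538,800 bytes = 2.4 GiB.

2.4 GiB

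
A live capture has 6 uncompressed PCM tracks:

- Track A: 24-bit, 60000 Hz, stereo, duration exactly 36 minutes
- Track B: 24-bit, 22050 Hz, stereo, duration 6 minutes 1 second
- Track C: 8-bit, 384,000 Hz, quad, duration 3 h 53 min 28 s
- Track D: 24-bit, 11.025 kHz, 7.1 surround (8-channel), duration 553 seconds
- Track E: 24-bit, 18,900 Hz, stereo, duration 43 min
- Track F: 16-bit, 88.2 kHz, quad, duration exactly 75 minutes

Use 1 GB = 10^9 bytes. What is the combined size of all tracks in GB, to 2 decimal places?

25.96 GB

Track A: exactly 36 minutes = 2,160 s; 60,000 × 2,160 × 3 × 2 = 777,600,000 bytes.
Track B: 6 minutes 1 second = 361 s; 22,050 × 361 × 3 × 2 = 47,760,300 bytes.
Track C: 3 h 53 min 28 s = 14,008 s; 384,000 × 14,008 × 1 × 4 = 21,516,288,000 bytes.
Track D: 11,025 × 553 × 3 × 8 = 146,323,800 bytes.
Track E: 43 min = 2,580 s; 18,900 × 2,580 × 3 × 2 = 292,572,000 bytes.
Track F: exactly 75 minutes = 4,500 s; 88,200 × 4,500 × 2 × 4 = 3,175,200,000 bytes.
Total = 25,955,744,100 bytes = 25.96 GB.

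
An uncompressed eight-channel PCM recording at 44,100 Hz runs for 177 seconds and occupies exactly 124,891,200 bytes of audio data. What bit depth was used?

16 bits

Bytes per sample = 124,891,200 / (44,100 × 177 × 8) = 124,891,200 / 62,445,600 = 2.
Bit depth = 2 × 8 = 16 bits.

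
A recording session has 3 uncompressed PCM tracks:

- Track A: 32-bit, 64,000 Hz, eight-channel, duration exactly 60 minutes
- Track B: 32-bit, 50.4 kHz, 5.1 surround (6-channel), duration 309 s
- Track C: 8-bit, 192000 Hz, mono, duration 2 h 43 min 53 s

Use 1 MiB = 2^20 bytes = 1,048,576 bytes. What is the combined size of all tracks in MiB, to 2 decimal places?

Track A: exactly 60 minutes = 3,600 s; 64,000 × 3,600 × 4 × 8 = 7,372,800,000 bytes.
Track B: 50,400 × 309 × 4 × 6 = 373,766,400 bytes.
Track C: 2 h 43 min 53 s = 9,833 s; 192,000 × 9,833 × 1 × 1 = 1,887,936,000 bytes.
Total = 9,634,502,400 bytes = 9188.18 MiB.

9188.18 MiB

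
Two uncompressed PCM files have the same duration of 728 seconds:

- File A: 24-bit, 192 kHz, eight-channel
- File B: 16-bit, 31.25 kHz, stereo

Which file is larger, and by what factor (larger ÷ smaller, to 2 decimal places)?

File A, by a factor of 36.86

File A: 192,000 × 3 × 8 = 4,608,000 bytes/s.
File B: 31,250 × 2 × 2 = 125,000 bytes/s.
File A is larger; ratio = 3,354,624,000 / 91,000,000 = 36.86.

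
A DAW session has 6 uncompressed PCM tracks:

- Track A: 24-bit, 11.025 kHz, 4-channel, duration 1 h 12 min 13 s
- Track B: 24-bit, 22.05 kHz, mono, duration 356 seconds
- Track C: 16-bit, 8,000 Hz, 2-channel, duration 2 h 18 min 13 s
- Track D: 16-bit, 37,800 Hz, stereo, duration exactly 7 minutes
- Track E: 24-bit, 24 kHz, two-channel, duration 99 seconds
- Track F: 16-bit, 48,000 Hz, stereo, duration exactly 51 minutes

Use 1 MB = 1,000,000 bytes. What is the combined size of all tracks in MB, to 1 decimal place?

Track A: 1 h 12 min 13 s = 4,333 s; 11,025 × 4,333 × 3 × 4 = 573,255,900 bytes.
Track B: 22,050 × 356 × 3 × 1 = 23,549,400 bytes.
Track C: 2 h 18 min 13 s = 8,293 s; 8,000 × 8,293 × 2 × 2 = 265,376,000 bytes.
Track D: exactly 7 minutes = 420 s; 37,800 × 420 × 2 × 2 = 63,504,000 bytes.
Track E: 24,000 × 99 × 3 × 2 = 14,256,000 bytes.
Track F: exactly 51 minutes = 3,060 s; 48,000 × 3,060 × 2 × 2 = 587,520,000 bytes.
Total = 1,527,461,300 bytes = 1527.5 MB.

1527.5 MB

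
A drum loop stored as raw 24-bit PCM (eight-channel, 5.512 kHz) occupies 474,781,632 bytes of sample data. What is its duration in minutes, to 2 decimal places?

Byte rate = 5,512 × 3 × 8 = 132,288 bytes/s.
Duration = 474,781,632 / 132,288 = 3,589 s.
3,589 s / 60 = 59.82 minutes.

59.82 minutes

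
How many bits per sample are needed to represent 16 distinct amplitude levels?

4 bits

log2(16) = 4.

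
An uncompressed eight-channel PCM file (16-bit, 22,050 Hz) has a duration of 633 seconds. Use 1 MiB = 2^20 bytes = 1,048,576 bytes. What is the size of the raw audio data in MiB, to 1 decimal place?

213.0 MiB

Bytes = 22,050 samples/s × 633 s × 2 bytes/sample × 8 ch = 223,322,400 bytes.
223,322,400 / 1,048,576 = 213.0 MiB.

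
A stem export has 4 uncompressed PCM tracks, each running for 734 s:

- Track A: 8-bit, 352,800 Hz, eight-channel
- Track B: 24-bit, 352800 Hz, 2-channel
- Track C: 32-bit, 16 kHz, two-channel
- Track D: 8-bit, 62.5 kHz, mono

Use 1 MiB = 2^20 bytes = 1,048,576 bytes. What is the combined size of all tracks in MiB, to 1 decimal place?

3590.8 MiB

Track A: 352,800 × 734 × 1 × 8 = 2,071,641,600 bytes.
Track B: 352,800 × 734 × 3 × 2 = 1,553,731,200 bytes.
Track C: 16,000 × 734 × 4 × 2 = 93,952,000 bytes.
Track D: 62,500 × 734 × 1 × 1 = 45,875,000 bytes.
Total = 3,765,199,800 bytes = 3590.8 MiB.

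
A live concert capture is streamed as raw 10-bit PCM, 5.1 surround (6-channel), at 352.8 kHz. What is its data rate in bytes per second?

Bit rate = 352,800 × 10 × 6 = 21,168,000 bits/s.
21,168,000 / 8 = 2,646,000 bytes/s.

2,646,000 bytes/s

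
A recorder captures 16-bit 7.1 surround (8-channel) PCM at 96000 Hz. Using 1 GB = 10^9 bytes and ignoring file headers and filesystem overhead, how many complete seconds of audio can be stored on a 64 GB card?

Uncompressed byte rate = 96,000 × 2 × 8 = 1,536,000 bytes/s.
Capacity = 64 × 1,000,000,000 = 64,000,000,000 bytes.
64,000,000,000 / 1,536,000 ≈ 41666.67 s → 41,666 seconds.

41,666 seconds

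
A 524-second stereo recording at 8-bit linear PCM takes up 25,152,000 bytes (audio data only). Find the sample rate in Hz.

Bytes = sample_rate × seconds × bytes_per_sample × channels.
sample_rate = 25,152,000 / (524 × 1 × 2) = 25,152,000 / 1,048 = 24,000 Hz.

24,000 Hz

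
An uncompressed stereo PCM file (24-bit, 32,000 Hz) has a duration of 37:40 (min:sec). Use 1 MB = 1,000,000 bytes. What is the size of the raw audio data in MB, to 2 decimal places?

Duration = 37:40 (min:sec) = 2,260 s.
Bytes = 32,000 samples/s × 2,260 s × 3 bytes/sample × 2 ch = 433,920,000 bytes.
433,920,000 / 1,000,000 = 433.92 MB.

433.92 MB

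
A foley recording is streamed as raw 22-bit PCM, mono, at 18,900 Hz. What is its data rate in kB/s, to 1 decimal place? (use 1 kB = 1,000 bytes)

Bit rate = 18,900 × 22 × 1 = 415,800 bits/s.
415,800 / 8 = 51,975 B/s = 52.0 kB/s.

52.0 kB/s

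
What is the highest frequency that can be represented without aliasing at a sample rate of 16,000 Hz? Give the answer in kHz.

Nyquist frequency = sample rate / 2 = 16,000 / 2 = 8 kHz.

8 kHz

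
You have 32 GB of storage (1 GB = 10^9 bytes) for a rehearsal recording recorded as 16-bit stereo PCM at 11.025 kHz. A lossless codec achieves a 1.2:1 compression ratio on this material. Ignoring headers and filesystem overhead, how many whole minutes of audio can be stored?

Uncompressed byte rate = 11,025 × 2 × 2 = 44,100 bytes/s.
After 1.2:1 compression, effective rate ≈ 36750 bytes/s.
Capacity = 32 × 1,000,000,000 = 32,000,000,000 bytes.
32,000,000,000 / effective rate ≈ 870748.3 s → 14,512 minutes.

14,512 minutes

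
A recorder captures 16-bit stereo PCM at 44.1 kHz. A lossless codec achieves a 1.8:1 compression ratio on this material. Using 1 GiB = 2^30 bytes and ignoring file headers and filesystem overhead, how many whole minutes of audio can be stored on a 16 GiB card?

2,921 minutes

Uncompressed byte rate = 44,100 × 2 × 2 = 176,400 bytes/s.
After 1.8:1 compression, effective rate ≈ 98000 bytes/s.
Capacity = 16 × 1,073,741,824 = 17,179,869,184 bytes.
17,179,869,184 / effective rate ≈ 175304.79 s → 2,921 minutes.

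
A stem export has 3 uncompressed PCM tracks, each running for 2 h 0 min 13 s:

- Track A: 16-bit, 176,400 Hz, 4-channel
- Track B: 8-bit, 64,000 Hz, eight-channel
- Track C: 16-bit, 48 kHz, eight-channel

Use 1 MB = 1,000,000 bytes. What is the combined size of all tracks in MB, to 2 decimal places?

19411.63 MB

2 h 0 min 13 s = 7,213 s.
Track A: 176,400 × 7,213 × 2 × 4 = 10,178,985,600 bytes.
Track B: 64,000 × 7,213 × 1 × 8 = 3,693,056,000 bytes.
Track C: 48,000 × 7,213 × 2 × 8 = 5,539,584,000 bytes.
Total = 19,411,625,600 bytes = 19411.63 MB.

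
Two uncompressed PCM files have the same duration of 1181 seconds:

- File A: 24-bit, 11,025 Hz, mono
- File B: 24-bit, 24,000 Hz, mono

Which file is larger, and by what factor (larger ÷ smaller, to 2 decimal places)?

File A: 11,025 × 3 × 1 = 33,075 bytes/s.
File B: 24,000 × 3 × 1 = 72,000 bytes/s.
File B is larger; ratio = 85,032,000 / 39,061,575 = 2.18.

File B, by a factor of 2.18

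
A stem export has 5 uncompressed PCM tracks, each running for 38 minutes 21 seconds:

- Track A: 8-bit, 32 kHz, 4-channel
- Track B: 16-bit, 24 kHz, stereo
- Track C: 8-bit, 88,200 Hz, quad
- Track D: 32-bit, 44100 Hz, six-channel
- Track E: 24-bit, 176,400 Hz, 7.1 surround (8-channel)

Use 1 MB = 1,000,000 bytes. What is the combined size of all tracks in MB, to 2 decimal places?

13504.11 MB

38 minutes 21 seconds = 2,301 s.
Track A: 32,000 × 2,301 × 1 × 4 = 294,528,000 bytes.
Track B: 24,000 × 2,301 × 2 × 2 = 220,896,000 bytes.
Track C: 88,200 × 2,301 × 1 × 4 = 811,792,800 bytes.
Track D: 44,100 × 2,301 × 4 × 6 = 2,435,378,400 bytes.
Track E: 176,400 × 2,301 × 3 × 8 = 9,741,513,600 bytes.
Total = 13,504,108,800 bytes = 13504.11 MB.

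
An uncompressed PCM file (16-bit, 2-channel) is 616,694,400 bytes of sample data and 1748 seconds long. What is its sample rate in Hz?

Bytes = sample_rate × seconds × bytes_per_sample × channels.
sample_rate = 616,694,400 / (1,748 × 2 × 2) = 616,694,400 / 6,992 = 88,200 Hz.

88,200 Hz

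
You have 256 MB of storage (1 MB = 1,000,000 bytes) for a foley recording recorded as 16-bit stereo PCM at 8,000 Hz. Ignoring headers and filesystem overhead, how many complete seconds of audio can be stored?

Uncompressed byte rate = 8,000 × 2 × 2 = 32,000 bytes/s.
Capacity = 256 × 1,000,000 = 256,000,000 bytes.
256,000,000 / 32,000 ≈ 8000 s → 8,000 seconds.

8,000 seconds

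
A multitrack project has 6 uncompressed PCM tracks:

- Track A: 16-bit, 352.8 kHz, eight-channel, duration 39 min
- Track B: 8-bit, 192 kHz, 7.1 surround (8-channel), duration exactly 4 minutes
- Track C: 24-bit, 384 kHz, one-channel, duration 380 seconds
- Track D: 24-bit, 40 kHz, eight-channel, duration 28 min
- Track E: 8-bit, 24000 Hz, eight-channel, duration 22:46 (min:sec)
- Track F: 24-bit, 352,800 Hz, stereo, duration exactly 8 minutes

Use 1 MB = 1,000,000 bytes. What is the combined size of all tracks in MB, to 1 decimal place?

Track A: 39 min = 2,340 s; 352,800 × 2,340 × 2 × 8 = 13,208,832,000 bytes.
Track B: exactly 4 minutes = 240 s; 192,000 × 240 × 1 × 8 = 368,640,000 bytes.
Track C: 384,000 × 380 × 3 × 1 = 437,760,000 bytes.
Track D: 28 min = 1,680 s; 40,000 × 1,680 × 3 × 8 = 1,612,800,000 bytes.
Track E: 22:46 (min:sec) = 1,366 s; 24,000 × 1,366 × 1 × 8 = 262,272,000 bytes.
Track F: exactly 8 minutes = 480 s; 352,800 × 480 × 3 × 2 = 1,016,064,000 bytes.
Total = 16,906,368,000 bytes = 16906.4 MB.

16906.4 MB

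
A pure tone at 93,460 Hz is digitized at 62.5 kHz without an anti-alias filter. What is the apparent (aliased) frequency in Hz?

Nyquist = 62,500/2 = 31,250 Hz; 93,460 Hz exceeds it.
Alias = |93,460 − 1×62,500| = |93,460 − 62,500| = 30,960 Hz.

30,960 Hz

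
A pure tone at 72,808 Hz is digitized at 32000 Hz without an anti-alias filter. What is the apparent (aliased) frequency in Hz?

8,808 Hz

Nyquist = 32,000/2 = 16,000 Hz; 72,808 Hz exceeds it.
Alias = |72,808 − 2×32,000| = |72,808 − 64,000| = 8,808 Hz.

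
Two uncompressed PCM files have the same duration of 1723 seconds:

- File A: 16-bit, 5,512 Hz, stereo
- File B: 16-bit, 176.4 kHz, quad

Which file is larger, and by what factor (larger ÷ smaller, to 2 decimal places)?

File B, by a factor of 64.01

File A: 5,512 × 2 × 2 = 22,048 bytes/s.
File B: 176,400 × 2 × 4 = 1,411,200 bytes/s.
File B is larger; ratio = 2,431,497,600 / 37,988,704 = 64.01.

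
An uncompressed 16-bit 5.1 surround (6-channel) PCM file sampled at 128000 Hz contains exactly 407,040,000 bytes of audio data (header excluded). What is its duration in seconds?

Byte rate = 128,000 × 2 × 6 = 1,536,000 bytes/s.
Duration = 407,040,000 / 1,536,000 = 265 s.

265 seconds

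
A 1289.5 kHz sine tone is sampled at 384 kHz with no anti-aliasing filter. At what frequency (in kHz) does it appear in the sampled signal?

Nyquist = 384,000/2 = 192,000 Hz; 1,289,500 Hz exceeds it.
Alias = |1,289,500 − 3×384,000| = |1,289,500 − 1,152,000| = 137,500 Hz = 137.5 kHz.

137.5 kHz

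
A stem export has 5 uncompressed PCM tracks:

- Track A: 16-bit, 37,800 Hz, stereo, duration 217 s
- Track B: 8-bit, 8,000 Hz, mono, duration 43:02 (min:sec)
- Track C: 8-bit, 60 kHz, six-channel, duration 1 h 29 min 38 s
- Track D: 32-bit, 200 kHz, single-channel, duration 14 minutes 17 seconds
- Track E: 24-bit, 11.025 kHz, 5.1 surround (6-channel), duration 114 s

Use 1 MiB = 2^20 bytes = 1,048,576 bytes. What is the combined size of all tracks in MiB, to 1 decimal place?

2572.8 MiB

Track A: 37,800 × 217 × 2 × 2 = 32,810,400 bytes.
Track B: 43:02 (min:sec) = 2,582 s; 8,000 × 2,582 × 1 × 1 = 20,656,000 bytes.
Track C: 1 h 29 min 38 s = 5,378 s; 60,000 × 5,378 × 1 × 6 = 1,936,080,000 bytes.
Track D: 14 minutes 17 seconds = 857 s; 200,000 × 857 × 4 × 1 = 685,600,000 bytes.
Track E: 11,025 × 114 × 3 × 6 = 22,623,300 bytes.
Total = 2,697,769,700 bytes = 2572.8 MiB.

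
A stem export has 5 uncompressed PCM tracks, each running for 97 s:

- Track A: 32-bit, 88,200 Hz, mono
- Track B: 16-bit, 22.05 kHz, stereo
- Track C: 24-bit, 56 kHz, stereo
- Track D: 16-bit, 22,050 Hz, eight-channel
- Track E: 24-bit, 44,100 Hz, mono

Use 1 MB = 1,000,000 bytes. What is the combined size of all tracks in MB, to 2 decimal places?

122.42 MB

Track A: 88,200 × 97 × 4 × 1 = 34,221,600 bytes.
Track B: 22,050 × 97 × 2 × 2 = 8,555,400 bytes.
Track C: 56,000 × 97 × 3 × 2 = 32,592,000 bytes.
Track D: 22,050 × 97 × 2 × 8 = 34,221,600 bytes.
Track E: 44,100 × 97 × 3 × 1 = 12,833,100 bytes.
Total = 122,423,700 bytes = 122.42 MB.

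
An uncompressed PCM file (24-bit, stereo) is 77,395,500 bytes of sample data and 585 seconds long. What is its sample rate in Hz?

22,050 Hz

Bytes = sample_rate × seconds × bytes_per_sample × channels.
sample_rate = 77,395,500 / (585 × 3 × 2) = 77,395,500 / 3,510 = 22,050 Hz.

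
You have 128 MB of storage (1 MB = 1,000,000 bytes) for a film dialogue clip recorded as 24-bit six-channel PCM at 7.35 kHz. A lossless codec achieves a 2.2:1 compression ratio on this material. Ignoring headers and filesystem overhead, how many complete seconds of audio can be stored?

2,128 seconds

Uncompressed byte rate = 7,350 × 3 × 6 = 132,300 bytes/s.
After 2.2:1 compression, effective rate ≈ 60136.36 bytes/s.
Capacity = 128 × 1,000,000 = 128,000,000 bytes.
128,000,000 / effective rate ≈ 2128.5 s → 2,128 seconds.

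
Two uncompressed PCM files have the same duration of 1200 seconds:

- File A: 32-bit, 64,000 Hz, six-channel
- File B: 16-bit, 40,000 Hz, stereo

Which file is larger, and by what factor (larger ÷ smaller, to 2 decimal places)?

File A: 64,000 × 4 × 6 = 1,536,000 bytes/s.
File B: 40,000 × 2 × 2 = 160,000 bytes/s.
File A is larger; ratio = 1,843,200,000 / 192,000,000 = 9.60.

File A, by a factor of 9.60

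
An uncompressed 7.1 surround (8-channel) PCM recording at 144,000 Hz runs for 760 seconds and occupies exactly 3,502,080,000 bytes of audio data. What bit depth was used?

Bytes per sample = 3,502,080,000 / (144,000 × 760 × 8) = 3,502,080,000 / 875,520,000 = 4.
Bit depth = 4 × 8 = 32 bits.

32 bits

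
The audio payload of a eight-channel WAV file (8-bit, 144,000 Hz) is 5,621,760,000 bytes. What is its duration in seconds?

Byte rate = 144,000 × 1 × 8 = 1,152,000 bytes/s.
Duration = 5,621,760,000 / 1,152,000 = 4,880 s.

4,880 seconds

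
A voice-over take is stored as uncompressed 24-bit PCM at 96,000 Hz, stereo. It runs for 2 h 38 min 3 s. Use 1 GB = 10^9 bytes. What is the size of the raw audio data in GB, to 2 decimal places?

5.46 GB

Duration = 2 h 38 min 3 s = 9,483 s.
Bytes = 96,000 samples/s × 9,483 s × 3 bytes/sample × 2 ch = 5,462,208,000 bytes.
5,462,208,000 / 1,000,000,000 = 5.46 GB.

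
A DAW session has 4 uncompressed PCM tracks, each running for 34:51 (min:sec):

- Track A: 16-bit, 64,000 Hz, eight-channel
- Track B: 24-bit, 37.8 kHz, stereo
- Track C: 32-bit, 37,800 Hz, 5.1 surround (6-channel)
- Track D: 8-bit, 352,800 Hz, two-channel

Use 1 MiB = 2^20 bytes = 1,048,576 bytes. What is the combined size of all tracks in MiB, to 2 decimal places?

5710.40 MiB

34:51 (min:sec) = 2,091 s.
Track A: 64,000 × 2,091 × 2 × 8 = 2,141,184,000 bytes.
Track B: 37,800 × 2,091 × 3 × 2 = 474,238,800 bytes.
Track C: 37,800 × 2,091 × 4 × 6 = 1,896,955,200 bytes.
Track D: 352,800 × 2,091 × 1 × 2 = 1,475,409,600 bytes.
Total = 5,987,787,600 bytes = 5710.40 MiB.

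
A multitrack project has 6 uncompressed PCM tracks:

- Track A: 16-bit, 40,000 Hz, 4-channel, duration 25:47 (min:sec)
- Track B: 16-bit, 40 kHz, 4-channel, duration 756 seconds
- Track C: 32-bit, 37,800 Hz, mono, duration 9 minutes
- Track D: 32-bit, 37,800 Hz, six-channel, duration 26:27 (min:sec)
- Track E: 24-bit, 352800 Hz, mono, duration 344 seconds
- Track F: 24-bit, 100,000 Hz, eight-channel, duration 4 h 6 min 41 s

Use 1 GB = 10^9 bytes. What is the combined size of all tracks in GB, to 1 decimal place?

38.1 GB

Track A: 25:47 (min:sec) = 1,547 s; 40,000 × 1,547 × 2 × 4 = 495,040,000 bytes.
Track B: 40,000 × 756 × 2 × 4 = 241,920,000 bytes.
Track C: 9 minutes = 540 s; 37,800 × 540 × 4 × 1 = 81,648,000 bytes.
Track D: 26:27 (min:sec) = 1,587 s; 37,800 × 1,587 × 4 × 6 = 1,439,726,400 bytes.
Track E: 352,800 × 344 × 3 × 1 = 364,089,600 bytes.
Track F: 4 h 6 min 41 s = 14,801 s; 100,000 × 14,801 × 3 × 8 = 35,522,400,000 bytes.
Total = 38,144,824,000 bytes = 38.1 GB.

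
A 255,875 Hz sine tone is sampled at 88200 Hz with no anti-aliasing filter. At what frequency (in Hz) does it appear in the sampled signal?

Nyquist = 88,200/2 = 44,100 Hz; 255,875 Hz exceeds it.
Alias = |255,875 − 3×88,200| = |255,875 − 264,600| = 8,725 Hz.

8,725 Hz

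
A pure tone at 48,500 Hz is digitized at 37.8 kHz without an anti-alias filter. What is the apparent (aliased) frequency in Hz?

10,700 Hz

Nyquist = 37,800/2 = 18,900 Hz; 48,500 Hz exceeds it.
Alias = |48,500 − 1×37,800| = |48,500 − 37,800| = 10,700 Hz.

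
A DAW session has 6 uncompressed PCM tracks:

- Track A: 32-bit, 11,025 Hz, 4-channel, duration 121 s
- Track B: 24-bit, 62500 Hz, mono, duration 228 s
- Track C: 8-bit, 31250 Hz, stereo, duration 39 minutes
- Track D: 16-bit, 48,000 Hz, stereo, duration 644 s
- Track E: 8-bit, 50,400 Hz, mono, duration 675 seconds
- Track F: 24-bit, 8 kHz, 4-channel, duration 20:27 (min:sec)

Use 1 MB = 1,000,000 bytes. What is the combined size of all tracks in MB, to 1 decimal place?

Track A: 11,025 × 121 × 4 × 4 = 21,344,400 bytes.
Track B: 62,500 × 228 × 3 × 1 = 42,750,000 bytes.
Track C: 39 minutes = 2,340 s; 31,250 × 2,340 × 1 × 2 = 146,250,000 bytes.
Track D: 48,000 × 644 × 2 × 2 = 123,648,000 bytes.
Track E: 50,400 × 675 × 1 × 1 = 34,020,000 bytes.
Track F: 20:27 (min:sec) = 1,227 s; 8,000 × 1,227 × 3 × 4 = 117,792,000 bytes.
Total = 485,804,400 bytes = 485.8 MB.

485.8 MB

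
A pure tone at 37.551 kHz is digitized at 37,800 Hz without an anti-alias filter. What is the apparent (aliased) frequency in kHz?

Nyquist = 37,800/2 = 18,900 Hz; 37,551 Hz exceeds it.
Alias = |37,551 − 1×37,800| = |37,551 − 37,800| = 249 Hz = 0.249 kHz.

0.249 kHz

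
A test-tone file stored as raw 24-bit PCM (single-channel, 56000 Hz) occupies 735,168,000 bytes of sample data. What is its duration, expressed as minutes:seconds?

Byte rate = 56,000 × 3 × 1 = 168,000 bytes/s.
Duration = 735,168,000 / 168,000 = 4,376 s.
4,376 s = 72:56.

72:56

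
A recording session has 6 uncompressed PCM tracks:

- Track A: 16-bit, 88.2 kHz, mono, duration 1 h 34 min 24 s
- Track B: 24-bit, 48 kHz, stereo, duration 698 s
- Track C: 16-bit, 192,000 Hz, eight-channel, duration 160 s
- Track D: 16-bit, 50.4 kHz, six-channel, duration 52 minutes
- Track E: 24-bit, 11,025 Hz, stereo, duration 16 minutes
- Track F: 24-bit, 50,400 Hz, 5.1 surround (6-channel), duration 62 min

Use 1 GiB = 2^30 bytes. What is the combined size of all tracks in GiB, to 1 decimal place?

Track A: 1 h 34 min 24 s = 5,664 s; 88,200 × 5,664 × 2 × 1 = 999,129,600 bytes.
Track B: 48,000 × 698 × 3 × 2 = 201,024,000 bytes.
Track C: 192,000 × 160 × 2 × 8 = 491,520,000 bytes.
Track D: 52 minutes = 3,120 s; 50,400 × 3,120 × 2 × 6 = 1,886,976,000 bytes.
Track E: 16 minutes = 960 s; 11,025 × 960 × 3 × 2 = 63,504,000 bytes.
Track F: 62 min = 3,720 s; 50,400 × 3,720 × 3 × 6 = 3,374,784,000 bytes.
Total = 7,016,937,600 bytes = 6.5 GiB.

6.5 GiB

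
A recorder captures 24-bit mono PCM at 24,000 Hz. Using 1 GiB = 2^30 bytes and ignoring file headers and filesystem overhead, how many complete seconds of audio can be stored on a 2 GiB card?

29,826 seconds

Uncompressed byte rate = 24,000 × 3 × 1 = 72,000 bytes/s.
Capacity = 2 × 1,073,741,824 = 2,147,483,648 bytes.
2,147,483,648 / 72,000 ≈ 29826.16 s → 29,826 seconds.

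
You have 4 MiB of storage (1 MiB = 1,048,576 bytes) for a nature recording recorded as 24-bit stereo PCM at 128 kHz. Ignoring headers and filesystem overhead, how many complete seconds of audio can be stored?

5 seconds

Uncompressed byte rate = 128,000 × 3 × 2 = 768,000 bytes/s.
Capacity = 4 × 1,048,576 = 4,194,304 bytes.
4,194,304 / 768,000 ≈ 5.46 s → 5 seconds.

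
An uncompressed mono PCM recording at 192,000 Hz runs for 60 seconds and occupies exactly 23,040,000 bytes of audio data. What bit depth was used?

Bytes per sample = 23,040,000 / (192,000 × 60 × 1) = 23,040,000 / 11,520,000 = 2.
Bit depth = 2 × 8 = 16 bits.

16 bits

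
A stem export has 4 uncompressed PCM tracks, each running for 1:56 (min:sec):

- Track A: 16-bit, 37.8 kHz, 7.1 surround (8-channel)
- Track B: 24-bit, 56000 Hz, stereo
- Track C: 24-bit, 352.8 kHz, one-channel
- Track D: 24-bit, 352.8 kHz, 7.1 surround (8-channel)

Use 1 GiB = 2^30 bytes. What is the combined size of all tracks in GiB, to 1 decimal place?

1:56 (min:sec) = 116 s.
Track A: 37,800 × 116 × 2 × 8 = 70,156,800 bytes.
Track B: 56,000 × 116 × 3 × 2 = 38,976,000 bytes.
Track C: 352,800 × 116 × 3 × 1 = 122,774,400 bytes.
Track D: 352,800 × 116 × 3 × 8 = 982,195,200 bytes.
Total = 1,214,102,400 bytes = 1.1 GiB.

1.1 GiB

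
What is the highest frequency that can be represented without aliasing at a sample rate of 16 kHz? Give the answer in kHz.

8 kHz

Nyquist frequency = sample rate / 2 = 16,000 / 2 = 8 kHz.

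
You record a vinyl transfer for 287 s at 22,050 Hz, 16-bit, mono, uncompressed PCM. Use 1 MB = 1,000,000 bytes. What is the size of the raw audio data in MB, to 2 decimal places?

12.66 MB

Bytes = 22,050 samples/s × 287 s × 2 bytes/sample × 1 ch = 12,656,700 bytes.
12,656,700 / 1,000,000 = 12.66 MB.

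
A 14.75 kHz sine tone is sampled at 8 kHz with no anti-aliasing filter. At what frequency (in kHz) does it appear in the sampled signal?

Nyquist = 8,000/2 = 4,000 Hz; 14,750 Hz exceeds it.
Alias = |14,750 − 2×8,000| = |14,750 − 16,000| = 1,250 Hz = 1.25 kHz.

1.25 kHz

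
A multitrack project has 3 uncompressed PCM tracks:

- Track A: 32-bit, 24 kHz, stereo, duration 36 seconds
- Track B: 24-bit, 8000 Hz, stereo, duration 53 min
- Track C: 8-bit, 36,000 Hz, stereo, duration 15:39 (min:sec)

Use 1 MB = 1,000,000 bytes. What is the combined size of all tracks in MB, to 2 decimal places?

227.16 MB

Track A: 24,000 × 36 × 4 × 2 = 6,912,000 bytes.
Track B: 53 min = 3,180 s; 8,000 × 3,180 × 3 × 2 = 152,640,000 bytes.
Track C: 15:39 (min:sec) = 939 s; 36,000 × 939 × 1 × 2 = 67,608,000 bytes.
Total = 227,160,000 bytes = 227.16 MB.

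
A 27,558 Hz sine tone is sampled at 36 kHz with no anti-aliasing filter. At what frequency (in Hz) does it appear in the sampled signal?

8,442 Hz

Nyquist = 36,000/2 = 18,000 Hz; 27,558 Hz exceeds it.
Alias = |27,558 − 1×36,000| = |27,558 − 36,000| = 8,442 Hz.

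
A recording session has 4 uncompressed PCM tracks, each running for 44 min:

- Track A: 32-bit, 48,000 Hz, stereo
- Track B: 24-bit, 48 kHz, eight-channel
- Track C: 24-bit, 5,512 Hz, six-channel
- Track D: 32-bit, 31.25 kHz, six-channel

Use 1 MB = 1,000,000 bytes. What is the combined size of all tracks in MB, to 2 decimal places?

6296.97 MB

44 min = 2,640 s.
Track A: 48,000 × 2,640 × 4 × 2 = 1,013,760,000 bytes.
Track B: 48,000 × 2,640 × 3 × 8 = 3,041,280,000 bytes.
Track C: 5,512 × 2,640 × 3 × 6 = 261,930,240 bytes.
Track D: 31,250 × 2,640 × 4 × 6 = 1,980,000,000 bytes.
Total = 6,296,970,240 bytes = 6296.97 MB.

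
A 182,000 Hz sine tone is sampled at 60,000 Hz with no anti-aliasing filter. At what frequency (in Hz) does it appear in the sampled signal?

2,000 Hz

Nyquist = 60,000/2 = 30,000 Hz; 182,000 Hz exceeds it.
Alias = |182,000 − 3×60,000| = |182,000 − 180,000| = 2,000 Hz.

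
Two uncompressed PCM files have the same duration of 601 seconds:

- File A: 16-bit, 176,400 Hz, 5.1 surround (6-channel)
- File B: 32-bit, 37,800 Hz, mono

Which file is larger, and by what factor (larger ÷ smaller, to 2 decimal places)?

File A, by a factor of 14.00

File A: 176,400 × 2 × 6 = 2,116,800 bytes/s.
File B: 37,800 × 4 × 1 = 151,200 bytes/s.
File A is larger; ratio = 1,272,196,800 / 90,871,200 = 14.00.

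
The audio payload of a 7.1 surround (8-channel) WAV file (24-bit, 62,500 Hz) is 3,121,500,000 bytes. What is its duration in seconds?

Byte rate = 62,500 × 3 × 8 = 1,500,000 bytes/s.
Duration = 3,121,500,000 / 1,500,000 = 2,081 s.

2,081 seconds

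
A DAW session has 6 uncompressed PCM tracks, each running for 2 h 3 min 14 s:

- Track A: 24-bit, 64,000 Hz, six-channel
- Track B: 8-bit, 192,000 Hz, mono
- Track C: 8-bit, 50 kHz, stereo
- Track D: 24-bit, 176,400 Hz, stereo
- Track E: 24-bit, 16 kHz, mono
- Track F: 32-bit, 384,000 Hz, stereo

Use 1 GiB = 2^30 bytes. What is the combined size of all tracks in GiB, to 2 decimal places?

38.72 GiB

2 h 3 min 14 s = 7,394 s.
Track A: 64,000 × 7,394 × 3 × 6 = 8,517,888,000 bytes.
Track B: 192,000 × 7,394 × 1 × 1 = 1,419,648,000 bytes.
Track C: 50,000 × 7,394 × 1 × 2 = 739,400,000 bytes.
Track D: 176,400 × 7,394 × 3 × 2 = 7,825,809,600 bytes.
Track E: 16,000 × 7,394 × 3 × 1 = 354,912,000 bytes.
Track F: 384,000 × 7,394 × 4 × 2 = 22,714,368,000 bytes.
Total = 41,572,025,600 bytes = 38.72 GiB.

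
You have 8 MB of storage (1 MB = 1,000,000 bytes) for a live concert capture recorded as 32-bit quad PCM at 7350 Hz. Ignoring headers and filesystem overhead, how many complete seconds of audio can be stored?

68 seconds

Uncompressed byte rate = 7,350 × 4 × 4 = 117,600 bytes/s.
Capacity = 8 × 1,000,000 = 8,000,000 bytes.
8,000,000 / 117,600 ≈ 68.03 s → 68 seconds.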